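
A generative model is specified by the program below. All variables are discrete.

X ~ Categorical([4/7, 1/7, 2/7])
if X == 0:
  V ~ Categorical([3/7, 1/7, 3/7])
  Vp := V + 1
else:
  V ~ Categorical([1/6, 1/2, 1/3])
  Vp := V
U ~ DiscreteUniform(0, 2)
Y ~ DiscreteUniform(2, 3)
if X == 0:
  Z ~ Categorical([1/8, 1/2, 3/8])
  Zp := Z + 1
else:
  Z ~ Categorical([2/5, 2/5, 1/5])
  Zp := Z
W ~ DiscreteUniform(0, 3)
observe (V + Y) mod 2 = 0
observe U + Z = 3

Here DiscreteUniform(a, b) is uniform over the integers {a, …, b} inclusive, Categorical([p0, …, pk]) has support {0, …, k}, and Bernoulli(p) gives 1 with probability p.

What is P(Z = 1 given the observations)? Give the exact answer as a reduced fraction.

P(Z = 1 | obs) = 32/53

Enumerate traces; 72 have nonzero weight after conditioning:
  (X=0, V=0, U=1, Y=2, Z=2, W=0) weight 3/784
  (X=0, V=0, U=1, Y=2, Z=2, W=1) weight 3/784
  (X=0, V=0, U=1, Y=2, Z=2, W=2) weight 3/784
  (X=0, V=0, U=1, Y=2, Z=2, W=3) weight 3/784
  (X=0, V=0, U=2, Y=2, Z=1, W=0) weight 1/196
  (X=0, V=0, U=2, Y=2, Z=1, W=1) weight 1/196
  (X=0, V=0, U=2, Y=2, Z=1, W=2) weight 1/196
  (X=0, V=0, U=2, Y=2, Z=1, W=3) weight 1/196
  … 64 more
Group by Z:
  weight(Z=1) = 8/105
  weight(Z=2) = 1/20
Total weight = 8/105 + 1/20 = 53/420
P(Z=1 | obs) = 8/105 / 53/420 = 32/53
P(Z=2 | obs) = 1/20 / 53/420 = 21/53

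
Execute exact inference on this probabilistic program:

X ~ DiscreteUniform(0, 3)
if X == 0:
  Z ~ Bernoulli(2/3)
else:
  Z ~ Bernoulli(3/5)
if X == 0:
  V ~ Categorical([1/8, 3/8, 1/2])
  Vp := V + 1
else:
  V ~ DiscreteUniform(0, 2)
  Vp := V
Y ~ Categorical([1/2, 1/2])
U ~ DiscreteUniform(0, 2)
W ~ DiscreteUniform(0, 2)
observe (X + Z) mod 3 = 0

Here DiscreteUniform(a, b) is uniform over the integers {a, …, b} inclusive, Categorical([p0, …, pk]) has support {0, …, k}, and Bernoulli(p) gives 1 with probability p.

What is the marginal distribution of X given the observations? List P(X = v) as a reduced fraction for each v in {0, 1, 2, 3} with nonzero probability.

P(X=0) = 1/4, P(X=2) = 9/20, P(X=3) = 3/10

Enumerate traces; 162 have nonzero weight after conditioning:
  (X=0, Z=0, V=0, Y=0, U=0, W=0) weight 1/1728
  (X=0, Z=0, V=0, Y=0, U=0, W=1) weight 1/1728
  (X=0, Z=0, V=0, Y=0, U=0, W=2) weight 1/1728
  (X=0, Z=0, V=0, Y=0, U=1, W=0) weight 1/1728
  (X=0, Z=0, V=0, Y=0, U=1, W=1) weight 1/1728
  (X=0, Z=0, V=0, Y=0, U=1, W=2) weight 1/1728
  (X=0, Z=0, V=0, Y=0, U=2, W=0) weight 1/1728
  (X=0, Z=0, V=0, Y=0, U=2, W=1) weight 1/1728
  (X=2, Z=1, V=0, Y=0, U=0, W=0) weight 1/360
  (X=3, Z=0, V=0, Y=0, U=0, W=0) weight 1/540
  … 152 more
Group by X:
  weight(X=0) = 1/12
  weight(X=2) = 3/20
  weight(X=3) = 1/10
Total weight = 1/12 + 3/20 + 1/10 = 1/3
P(X=0 | obs) = 1/12 / 1/3 = 1/4
P(X=2 | obs) = 3/20 / 1/3 = 9/20
P(X=3 | obs) = 1/10 / 1/3 = 3/10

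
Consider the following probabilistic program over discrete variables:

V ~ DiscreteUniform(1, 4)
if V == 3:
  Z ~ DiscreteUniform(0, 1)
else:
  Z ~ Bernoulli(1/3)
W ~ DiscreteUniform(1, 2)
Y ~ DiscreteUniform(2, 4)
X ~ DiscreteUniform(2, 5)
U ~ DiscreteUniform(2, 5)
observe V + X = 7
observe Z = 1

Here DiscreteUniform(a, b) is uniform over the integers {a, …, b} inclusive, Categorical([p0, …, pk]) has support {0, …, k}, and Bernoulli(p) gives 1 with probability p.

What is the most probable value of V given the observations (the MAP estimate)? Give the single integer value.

Enumerate traces; 72 have nonzero weight after conditioning:
  (V=2, Z=1, W=1, Y=2, X=5, U=2) weight 1/1152
  (V=2, Z=1, W=1, Y=2, X=5, U=3) weight 1/1152
  (V=2, Z=1, W=1, Y=2, X=5, U=4) weight 1/1152
  (V=2, Z=1, W=1, Y=2, X=5, U=5) weight 1/1152
  (V=2, Z=1, W=1, Y=3, X=5, U=2) weight 1/1152
  (V=2, Z=1, W=1, Y=3, X=5, U=3) weight 1/1152
  (V=2, Z=1, W=1, Y=3, X=5, U=4) weight 1/1152
  (V=2, Z=1, W=1, Y=3, X=5, U=5) weight 1/1152
  (V=3, Z=1, W=1, Y=2, X=4, U=2) weight 1/768
  (V=4, Z=1, W=1, Y=2, X=3, U=2) weight 1/1152
  … 62 more
Group by V:
  weight(V=2) = 1/48
  weight(V=3) = 1/32
  weight(V=4) = 1/48
Total weight = 1/48 + 1/32 + 1/48 = 7/96
P(V=2 | obs) = 1/48 / 7/96 = 2/7
P(V=3 | obs) = 1/32 / 7/96 = 3/7
P(V=4 | obs) = 1/48 / 7/96 = 2/7
argmax = 3

argmax_v P(V = v | obs) = 3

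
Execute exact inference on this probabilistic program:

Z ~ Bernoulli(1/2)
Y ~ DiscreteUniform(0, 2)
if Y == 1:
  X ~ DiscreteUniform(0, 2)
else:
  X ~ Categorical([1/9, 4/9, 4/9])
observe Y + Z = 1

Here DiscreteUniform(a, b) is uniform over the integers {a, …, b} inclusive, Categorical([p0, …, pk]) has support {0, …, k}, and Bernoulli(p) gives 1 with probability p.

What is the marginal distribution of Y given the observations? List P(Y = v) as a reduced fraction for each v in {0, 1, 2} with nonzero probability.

P(Y=0) = 1/2, P(Y=1) = 1/2

Enumerate traces; 6 have nonzero weight after conditioning:
  (Z=0, Y=1, X=0) weight 1/18
  (Z=0, Y=1, X=1) weight 1/18
  (Z=0, Y=1, X=2) weight 1/18
  (Z=1, Y=0, X=0) weight 1/54
  (Z=1, Y=0, X=1) weight 2/27
  (Z=1, Y=0, X=2) weight 2/27
Group by Y:
  weight(Y=0) = 1/6
  weight(Y=1) = 1/6
Total weight = 1/6 + 1/6 = 1/3
P(Y=0 | obs) = 1/6 / 1/3 = 1/2
P(Y=1 | obs) = 1/6 / 1/3 = 1/2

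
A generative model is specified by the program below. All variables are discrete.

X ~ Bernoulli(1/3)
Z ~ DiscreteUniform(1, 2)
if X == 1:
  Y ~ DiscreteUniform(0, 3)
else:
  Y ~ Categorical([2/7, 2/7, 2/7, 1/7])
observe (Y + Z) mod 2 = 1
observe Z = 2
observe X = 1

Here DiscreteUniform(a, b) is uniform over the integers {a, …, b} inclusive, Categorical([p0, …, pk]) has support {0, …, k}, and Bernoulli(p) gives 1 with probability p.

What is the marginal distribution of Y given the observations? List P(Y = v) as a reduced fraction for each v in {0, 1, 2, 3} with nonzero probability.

P(Y=1) = 1/2, P(Y=3) = 1/2

Enumerate traces; 2 have nonzero weight after conditioning:
  (X=1, Z=2, Y=1) weight 1/24
  (X=1, Z=2, Y=3) weight 1/24
Group by Y:
  weight(Y=1) = 1/24
  weight(Y=3) = 1/24
Total weight = 1/24 + 1/24 = 1/12
P(Y=1 | obs) = 1/24 / 1/12 = 1/2
P(Y=3 | obs) = 1/24 / 1/12 = 1/2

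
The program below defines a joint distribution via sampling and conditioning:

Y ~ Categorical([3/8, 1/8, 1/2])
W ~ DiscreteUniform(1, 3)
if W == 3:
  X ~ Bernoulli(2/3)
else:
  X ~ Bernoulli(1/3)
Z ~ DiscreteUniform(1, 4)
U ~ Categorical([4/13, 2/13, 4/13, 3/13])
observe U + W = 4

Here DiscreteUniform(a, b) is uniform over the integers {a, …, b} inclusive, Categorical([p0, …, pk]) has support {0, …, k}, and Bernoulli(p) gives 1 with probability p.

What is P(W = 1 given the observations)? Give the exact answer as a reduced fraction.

Enumerate traces; 72 have nonzero weight after conditioning:
  (Y=0, W=1, X=0, Z=1, U=3) weight 1/208
  (Y=0, W=1, X=0, Z=2, U=3) weight 1/208
  (Y=0, W=1, X=0, Z=3, U=3) weight 1/208
  (Y=0, W=1, X=0, Z=4, U=3) weight 1/208
  (Y=0, W=1, X=1, Z=1, U=3) weight 1/416
  (Y=0, W=1, X=1, Z=2, U=3) weight 1/416
  (Y=0, W=1, X=1, Z=3, U=3) weight 1/416
  (Y=0, W=1, X=1, Z=4, U=3) weight 1/416
  (Y=0, W=2, X=0, Z=1, U=2) weight 1/156
  (Y=0, W=3, X=0, Z=1, U=1) weight 1/624
  … 62 more
Group by W:
  weight(W=1) = 1/13
  weight(W=2) = 4/39
  weight(W=3) = 2/39
Total weight = 1/13 + 4/39 + 2/39 = 3/13
P(W=1 | obs) = 1/13 / 3/13 = 1/3
P(W=2 | obs) = 4/39 / 3/13 = 4/9
P(W=3 | obs) = 2/39 / 3/13 = 2/9

P(W = 1 | obs) = 1/3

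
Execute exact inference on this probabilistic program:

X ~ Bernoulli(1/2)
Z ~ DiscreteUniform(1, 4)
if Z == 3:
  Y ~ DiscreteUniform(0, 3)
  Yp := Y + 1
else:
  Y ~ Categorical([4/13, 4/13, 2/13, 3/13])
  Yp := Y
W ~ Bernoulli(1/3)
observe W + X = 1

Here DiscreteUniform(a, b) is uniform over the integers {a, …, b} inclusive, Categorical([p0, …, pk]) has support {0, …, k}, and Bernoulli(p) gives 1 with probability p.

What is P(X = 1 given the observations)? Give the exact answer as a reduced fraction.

P(X = 1 | obs) = 2/3

Enumerate traces; 32 have nonzero weight after conditioning:
  (X=0, Z=1, Y=0, W=1) weight 1/78
  (X=0, Z=1, Y=1, W=1) weight 1/78
  (X=0, Z=1, Y=2, W=1) weight 1/156
  (X=0, Z=1, Y=3, W=1) weight 1/104
  (X=0, Z=2, Y=0, W=1) weight 1/78
  (X=0, Z=2, Y=1, W=1) weight 1/78
  (X=0, Z=2, Y=2, W=1) weight 1/156
  (X=0, Z=2, Y=3, W=1) weight 1/104
  (X=1, Z=1, Y=0, W=0) weight 1/39
  … 23 more
Group by X:
  weight(X=0) = 1/6
  weight(X=1) = 1/3
Total weight = 1/6 + 1/3 = 1/2
P(X=0 | obs) = 1/6 / 1/2 = 1/3
P(X=1 | obs) = 1/3 / 1/2 = 2/3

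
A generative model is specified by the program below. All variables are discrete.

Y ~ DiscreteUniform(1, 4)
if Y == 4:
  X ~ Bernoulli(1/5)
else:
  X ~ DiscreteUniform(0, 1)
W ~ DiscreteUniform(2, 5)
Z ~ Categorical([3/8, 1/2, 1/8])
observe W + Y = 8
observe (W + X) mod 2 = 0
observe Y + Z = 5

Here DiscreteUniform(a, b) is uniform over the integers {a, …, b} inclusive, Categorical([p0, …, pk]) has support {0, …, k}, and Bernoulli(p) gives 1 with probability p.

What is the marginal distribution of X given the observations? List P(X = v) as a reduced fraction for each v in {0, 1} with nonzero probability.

P(X=0) = 32/37, P(X=1) = 5/37

Enumerate traces; 2 have nonzero weight after conditioning:
  (Y=3, X=1, W=5, Z=2) weight 1/256
  (Y=4, X=0, W=4, Z=1) weight 1/40
Group by X:
  weight(X=0) = 1/40
  weight(X=1) = 1/256
Total weight = 1/40 + 1/256 = 37/1280
P(X=0 | obs) = 1/40 / 37/1280 = 32/37
P(X=1 | obs) = 1/256 / 37/1280 = 5/37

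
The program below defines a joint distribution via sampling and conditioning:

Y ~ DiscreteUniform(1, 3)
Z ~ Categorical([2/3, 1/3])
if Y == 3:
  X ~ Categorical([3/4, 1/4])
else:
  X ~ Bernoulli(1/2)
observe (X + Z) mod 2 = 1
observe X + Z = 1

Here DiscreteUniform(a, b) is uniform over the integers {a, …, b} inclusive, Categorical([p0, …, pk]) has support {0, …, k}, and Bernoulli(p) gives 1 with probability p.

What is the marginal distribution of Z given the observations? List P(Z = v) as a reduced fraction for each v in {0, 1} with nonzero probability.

P(Z=0) = 10/17, P(Z=1) = 7/17

Enumerate traces; 6 have nonzero weight after conditioning:
  (Y=1, Z=0, X=1) weight 1/9
  (Y=1, Z=1, X=0) weight 1/18
  (Y=2, Z=0, X=1) weight 1/9
  (Y=2, Z=1, X=0) weight 1/18
  (Y=3, Z=0, X=1) weight 1/18
  (Y=3, Z=1, X=0) weight 1/12
Group by Z:
  weight(Z=0) = 5/18
  weight(Z=1) = 7/36
Total weight = 5/18 + 7/36 = 17/36
P(Z=0 | obs) = 5/18 / 17/36 = 10/17
P(Z=1 | obs) = 7/36 / 17/36 = 7/17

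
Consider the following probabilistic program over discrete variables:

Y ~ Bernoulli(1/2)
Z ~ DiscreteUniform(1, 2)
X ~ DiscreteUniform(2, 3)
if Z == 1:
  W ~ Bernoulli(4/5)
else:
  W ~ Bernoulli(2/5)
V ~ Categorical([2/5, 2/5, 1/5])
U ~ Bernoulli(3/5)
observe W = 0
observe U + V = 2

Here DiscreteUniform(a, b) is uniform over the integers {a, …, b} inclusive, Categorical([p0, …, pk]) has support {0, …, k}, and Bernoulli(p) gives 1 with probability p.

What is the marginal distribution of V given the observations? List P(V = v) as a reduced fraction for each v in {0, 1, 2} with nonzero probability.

P(V=1) = 3/4, P(V=2) = 1/4

Enumerate traces; 16 have nonzero weight after conditioning:
  (Y=0, Z=1, X=2, W=0, V=1, U=1) weight 3/500
  (Y=0, Z=1, X=2, W=0, V=2, U=0) weight 1/500
  (Y=0, Z=1, X=3, W=0, V=1, U=1) weight 3/500
  (Y=0, Z=1, X=3, W=0, V=2, U=0) weight 1/500
  (Y=0, Z=2, X=2, W=0, V=1, U=1) weight 9/500
  (Y=0, Z=2, X=2, W=0, V=2, U=0) weight 3/500
  (Y=0, Z=2, X=3, W=0, V=1, U=1) weight 9/500
  (Y=0, Z=2, X=3, W=0, V=2, U=0) weight 3/500
  … 8 more
Group by V:
  weight(V=1) = 12/125
  weight(V=2) = 4/125
Total weight = 12/125 + 4/125 = 16/125
P(V=1 | obs) = 12/125 / 16/125 = 3/4
P(V=2 | obs) = 4/125 / 16/125 = 1/4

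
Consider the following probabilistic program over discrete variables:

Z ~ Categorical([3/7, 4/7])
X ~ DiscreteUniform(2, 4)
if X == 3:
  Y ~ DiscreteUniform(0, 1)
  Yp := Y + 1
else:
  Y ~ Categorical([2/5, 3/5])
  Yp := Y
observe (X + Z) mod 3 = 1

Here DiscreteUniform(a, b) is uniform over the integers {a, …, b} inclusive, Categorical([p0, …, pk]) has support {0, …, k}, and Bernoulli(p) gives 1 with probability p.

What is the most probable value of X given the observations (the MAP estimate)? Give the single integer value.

Enumerate traces; 4 have nonzero weight after conditioning:
  (Z=0, X=4, Y=0) weight 2/35
  (Z=0, X=4, Y=1) weight 3/35
  (Z=1, X=3, Y=0) weight 2/21
  (Z=1, X=3, Y=1) weight 2/21
Group by X:
  weight(X=3) = 4/21
  weight(X=4) = 1/7
Total weight = 4/21 + 1/7 = 1/3
P(X=3 | obs) = 4/21 / 1/3 = 4/7
P(X=4 | obs) = 1/7 / 1/3 = 3/7
argmax = 3

argmax_v P(X = v | obs) = 3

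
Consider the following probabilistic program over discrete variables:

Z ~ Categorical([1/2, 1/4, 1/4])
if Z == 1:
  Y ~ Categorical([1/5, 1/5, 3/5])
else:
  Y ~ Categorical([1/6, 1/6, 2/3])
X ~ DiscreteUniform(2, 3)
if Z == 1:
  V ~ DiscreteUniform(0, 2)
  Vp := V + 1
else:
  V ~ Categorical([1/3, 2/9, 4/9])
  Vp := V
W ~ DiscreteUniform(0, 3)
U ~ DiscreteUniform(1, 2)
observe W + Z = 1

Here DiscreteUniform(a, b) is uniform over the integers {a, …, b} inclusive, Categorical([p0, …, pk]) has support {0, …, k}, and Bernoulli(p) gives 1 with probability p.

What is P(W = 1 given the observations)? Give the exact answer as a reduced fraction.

P(W = 1 | obs) = 2/3

Enumerate traces; 72 have nonzero weight after conditioning:
  (Z=0, Y=0, X=2, V=0, W=1, U=1) weight 1/576
  (Z=0, Y=0, X=2, V=0, W=1, U=2) weight 1/576
  (Z=0, Y=0, X=2, V=1, W=1, U=1) weight 1/864
  (Z=0, Y=0, X=2, V=1, W=1, U=2) weight 1/864
  (Z=0, Y=0, X=2, V=2, W=1, U=1) weight 1/432
  (Z=0, Y=0, X=2, V=2, W=1, U=2) weight 1/432
  (Z=0, Y=0, X=3, V=0, W=1, U=1) weight 1/576
  (Z=0, Y=0, X=3, V=0, W=1, U=2) weight 1/576
  (Z=1, Y=0, X=2, V=0, W=0, U=1) weight 1/960
  … 63 more
Group by W:
  weight(W=0) = 1/16
  weight(W=1) = 1/8
Total weight = 1/16 + 1/8 = 3/16
P(W=0 | obs) = 1/16 / 3/16 = 1/3
P(W=1 | obs) = 1/8 / 3/16 = 2/3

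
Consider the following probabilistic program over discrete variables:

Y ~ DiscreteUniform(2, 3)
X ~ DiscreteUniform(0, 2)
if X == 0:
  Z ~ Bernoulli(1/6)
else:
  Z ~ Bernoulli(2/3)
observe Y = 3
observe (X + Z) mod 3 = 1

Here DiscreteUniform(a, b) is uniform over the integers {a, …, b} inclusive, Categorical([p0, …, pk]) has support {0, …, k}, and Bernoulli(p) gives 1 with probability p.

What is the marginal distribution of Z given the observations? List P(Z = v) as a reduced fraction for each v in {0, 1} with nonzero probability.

P(Z=0) = 2/3, P(Z=1) = 1/3

Enumerate traces; 2 have nonzero weight after conditioning:
  (Y=3, X=0, Z=1) weight 1/36
  (Y=3, X=1, Z=0) weight 1/18
Group by Z:
  weight(Z=0) = 1/18
  weight(Z=1) = 1/36
Total weight = 1/18 + 1/36 = 1/12
P(Z=0 | obs) = 1/18 / 1/12 = 2/3
P(Z=1 | obs) = 1/36 / 1/12 = 1/3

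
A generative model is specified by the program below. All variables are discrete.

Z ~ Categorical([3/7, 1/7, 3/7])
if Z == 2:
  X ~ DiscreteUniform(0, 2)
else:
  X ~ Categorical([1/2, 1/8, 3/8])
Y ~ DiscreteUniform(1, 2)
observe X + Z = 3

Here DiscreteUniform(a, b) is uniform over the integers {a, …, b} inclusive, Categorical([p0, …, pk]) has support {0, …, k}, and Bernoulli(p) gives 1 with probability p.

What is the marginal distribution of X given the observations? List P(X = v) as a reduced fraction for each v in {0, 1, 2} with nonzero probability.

P(X=1) = 8/11, P(X=2) = 3/11

Enumerate traces; 4 have nonzero weight after conditioning:
  (Z=1, X=2, Y=1) weight 3/112
  (Z=1, X=2, Y=2) weight 3/112
  (Z=2, X=1, Y=1) weight 1/14
  (Z=2, X=1, Y=2) weight 1/14
Group by X:
  weight(X=1) = 1/7
  weight(X=2) = 3/56
Total weight = 1/7 + 3/56 = 11/56
P(X=1 | obs) = 1/7 / 11/56 = 8/11
P(X=2 | obs) = 3/56 / 11/56 = 3/11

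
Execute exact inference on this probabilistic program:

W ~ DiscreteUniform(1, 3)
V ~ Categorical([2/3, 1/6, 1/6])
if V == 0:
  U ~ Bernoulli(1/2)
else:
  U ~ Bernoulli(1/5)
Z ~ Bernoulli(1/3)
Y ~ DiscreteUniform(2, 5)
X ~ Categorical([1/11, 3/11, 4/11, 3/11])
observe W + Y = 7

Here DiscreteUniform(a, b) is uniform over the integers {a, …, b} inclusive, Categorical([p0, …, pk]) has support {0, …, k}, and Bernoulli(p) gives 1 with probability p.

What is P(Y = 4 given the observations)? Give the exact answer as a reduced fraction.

P(Y = 4 | obs) = 1/2

Enumerate traces; 96 have nonzero weight after conditioning:
  (W=2, V=0, U=0, Z=0, Y=5, X=0) weight 1/594
  (W=2, V=0, U=0, Z=0, Y=5, X=1) weight 1/198
  (W=2, V=0, U=0, Z=0, Y=5, X=2) weight 2/297
  (W=2, V=0, U=0, Z=0, Y=5, X=3) weight 1/198
  (W=2, V=0, U=0, Z=1, Y=5, X=0) weight 1/1188
  (W=2, V=0, U=0, Z=1, Y=5, X=1) weight 1/396
  (W=2, V=0, U=0, Z=1, Y=5, X=2) weight 1/297
  (W=2, V=0, U=0, Z=1, Y=5, X=3) weight 1/396
  (W=3, V=0, U=0, Z=0, Y=4, X=0) weight 1/594
  … 87 more
Group by Y:
  weight(Y=4) = 1/12
  weight(Y=5) = 1/12
Total weight = 1/12 + 1/12 = 1/6
P(Y=4 | obs) = 1/12 / 1/6 = 1/2
P(Y=5 | obs) = 1/12 / 1/6 = 1/2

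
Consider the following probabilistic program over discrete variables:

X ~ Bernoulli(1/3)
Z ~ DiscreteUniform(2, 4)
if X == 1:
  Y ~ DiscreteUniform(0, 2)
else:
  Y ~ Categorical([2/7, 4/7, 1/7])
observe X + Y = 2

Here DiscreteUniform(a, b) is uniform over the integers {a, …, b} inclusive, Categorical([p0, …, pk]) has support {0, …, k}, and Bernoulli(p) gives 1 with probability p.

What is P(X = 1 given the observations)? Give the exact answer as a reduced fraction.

Enumerate traces; 6 have nonzero weight after conditioning:
  (X=0, Z=2, Y=2) weight 2/63
  (X=0, Z=3, Y=2) weight 2/63
  (X=0, Z=4, Y=2) weight 2/63
  (X=1, Z=2, Y=1) weight 1/27
  (X=1, Z=3, Y=1) weight 1/27
  (X=1, Z=4, Y=1) weight 1/27
Group by X:
  weight(X=0) = 2/21
  weight(X=1) = 1/9
Total weight = 2/21 + 1/9 = 13/63
P(X=0 | obs) = 2/21 / 13/63 = 6/13
P(X=1 | obs) = 1/9 / 13/63 = 7/13

P(X = 1 | obs) = 7/13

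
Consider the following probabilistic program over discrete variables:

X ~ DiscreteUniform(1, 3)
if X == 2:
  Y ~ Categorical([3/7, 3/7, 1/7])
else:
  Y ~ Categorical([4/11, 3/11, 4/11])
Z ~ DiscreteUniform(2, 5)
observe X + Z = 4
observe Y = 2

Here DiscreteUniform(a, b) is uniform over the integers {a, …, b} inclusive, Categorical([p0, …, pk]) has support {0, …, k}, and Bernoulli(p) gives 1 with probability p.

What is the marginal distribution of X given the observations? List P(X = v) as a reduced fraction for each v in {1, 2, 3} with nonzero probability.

P(X=1) = 28/39, P(X=2) = 11/39

Enumerate traces; 2 have nonzero weight after conditioning:
  (X=1, Y=2, Z=3) weight 1/33
  (X=2, Y=2, Z=2) weight 1/84
Group by X:
  weight(X=1) = 1/33
  weight(X=2) = 1/84
Total weight = 1/33 + 1/84 = 13/308
P(X=1 | obs) = 1/33 / 13/308 = 28/39
P(X=2 | obs) = 1/84 / 13/308 = 11/39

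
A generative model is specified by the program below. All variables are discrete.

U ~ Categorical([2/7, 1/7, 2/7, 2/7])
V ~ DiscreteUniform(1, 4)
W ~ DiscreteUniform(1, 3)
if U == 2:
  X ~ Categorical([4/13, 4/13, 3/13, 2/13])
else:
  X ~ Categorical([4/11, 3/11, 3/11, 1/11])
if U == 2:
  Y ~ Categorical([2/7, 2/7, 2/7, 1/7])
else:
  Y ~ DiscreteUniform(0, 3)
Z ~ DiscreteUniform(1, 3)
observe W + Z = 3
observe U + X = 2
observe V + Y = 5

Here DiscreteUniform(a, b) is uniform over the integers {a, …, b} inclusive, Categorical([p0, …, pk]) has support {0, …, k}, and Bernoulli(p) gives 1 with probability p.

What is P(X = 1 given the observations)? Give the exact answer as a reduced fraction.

Enumerate traces; 18 have nonzero weight after conditioning:
  (U=0, V=2, W=1, X=2, Y=3, Z=2) weight 1/1848
  (U=0, V=2, W=2, X=2, Y=3, Z=1) weight 1/1848
  (U=0, V=3, W=1, X=2, Y=2, Z=2) weight 1/1848
  (U=0, V=3, W=2, X=2, Y=2, Z=1) weight 1/1848
  (U=0, V=4, W=1, X=2, Y=1, Z=2) weight 1/1848
  (U=0, V=4, W=2, X=2, Y=1, Z=1) weight 1/1848
  (U=1, V=2, W=1, X=1, Y=3, Z=2) weight 1/3696
  (U=1, V=2, W=2, X=1, Y=3, Z=1) weight 1/3696
  (U=2, V=2, W=1, X=0, Y=3, Z=2) weight 2/5733
  … 9 more
Group by X:
  weight(X=0) = 20/5733
  weight(X=1) = 1/616
  weight(X=2) = 1/308
Total weight = 20/5733 + 1/616 + 1/308 = 4217/504504
P(X=0 | obs) = 20/5733 / 4217/504504 = 1760/4217
P(X=1 | obs) = 1/616 / 4217/504504 = 819/4217
P(X=2 | obs) = 1/308 / 4217/504504 = 1638/4217

P(X = 1 | obs) = 819/4217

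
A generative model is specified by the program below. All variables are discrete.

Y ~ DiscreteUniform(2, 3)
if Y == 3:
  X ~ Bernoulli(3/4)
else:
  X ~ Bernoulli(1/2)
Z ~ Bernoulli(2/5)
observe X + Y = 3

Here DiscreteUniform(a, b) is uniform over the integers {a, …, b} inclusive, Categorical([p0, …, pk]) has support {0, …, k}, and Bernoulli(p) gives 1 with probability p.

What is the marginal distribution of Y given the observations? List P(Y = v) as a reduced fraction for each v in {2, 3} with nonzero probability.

P(Y=2) = 2/3, P(Y=3) = 1/3

Enumerate traces; 4 have nonzero weight after conditioning:
  (Y=2, X=1, Z=0) weight 3/20
  (Y=2, X=1, Z=1) weight 1/10
  (Y=3, X=0, Z=0) weight 3/40
  (Y=3, X=0, Z=1) weight 1/20
Group by Y:
  weight(Y=2) = 1/4
  weight(Y=3) = 1/8
Total weight = 1/4 + 1/8 = 3/8
P(Y=2 | obs) = 1/4 / 3/8 = 2/3
P(Y=3 | obs) = 1/8 / 3/8 = 1/3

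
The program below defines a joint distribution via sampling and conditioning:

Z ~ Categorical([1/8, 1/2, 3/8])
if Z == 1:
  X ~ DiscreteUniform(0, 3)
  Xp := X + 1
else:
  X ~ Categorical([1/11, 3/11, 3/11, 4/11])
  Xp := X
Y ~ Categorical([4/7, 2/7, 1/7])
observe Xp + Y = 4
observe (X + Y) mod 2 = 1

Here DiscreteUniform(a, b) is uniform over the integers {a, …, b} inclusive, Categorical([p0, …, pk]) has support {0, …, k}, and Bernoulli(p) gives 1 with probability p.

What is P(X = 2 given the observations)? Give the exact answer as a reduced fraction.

Enumerate traces; 3 have nonzero weight after conditioning:
  (Z=1, X=1, Y=2) weight 1/56
  (Z=1, X=2, Y=1) weight 1/28
  (Z=1, X=3, Y=0) weight 1/14
Group by X:
  weight(X=1) = 1/56
  weight(X=2) = 1/28
  weight(X=3) = 1/14
Total weight = 1/56 + 1/28 + 1/14 = 1/8
P(X=1 | obs) = 1/56 / 1/8 = 1/7
P(X=2 | obs) = 1/28 / 1/8 = 2/7
P(X=3 | obs) = 1/14 / 1/8 = 4/7

P(X = 2 | obs) = 2/7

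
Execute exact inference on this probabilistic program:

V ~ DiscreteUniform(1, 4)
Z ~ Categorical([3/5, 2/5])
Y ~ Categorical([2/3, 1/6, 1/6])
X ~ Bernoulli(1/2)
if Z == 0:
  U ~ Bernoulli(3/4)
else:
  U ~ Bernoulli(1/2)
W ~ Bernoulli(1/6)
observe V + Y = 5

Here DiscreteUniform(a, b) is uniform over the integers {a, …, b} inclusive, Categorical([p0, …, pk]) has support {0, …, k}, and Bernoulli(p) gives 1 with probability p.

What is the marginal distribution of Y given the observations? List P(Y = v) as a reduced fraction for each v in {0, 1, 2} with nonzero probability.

Enumerate traces; 32 have nonzero weight after conditioning:
  (V=3, Z=0, Y=2, X=0, U=0, W=0) weight 1/384
  (V=3, Z=0, Y=2, X=0, U=0, W=1) weight 1/1920
  (V=3, Z=0, Y=2, X=0, U=1, W=0) weight 1/128
  (V=3, Z=0, Y=2, X=0, U=1, W=1) weight 1/640
  (V=3, Z=0, Y=2, X=1, U=0, W=0) weight 1/384
  (V=3, Z=0, Y=2, X=1, U=0, W=1) weight 1/1920
  (V=3, Z=0, Y=2, X=1, U=1, W=0) weight 1/128
  (V=3, Z=0, Y=2, X=1, U=1, W=1) weight 1/640
  (V=4, Z=0, Y=1, X=0, U=0, W=0) weight 1/384
  … 23 more
Group by Y:
  weight(Y=1) = 1/24
  weight(Y=2) = 1/24
Total weight = 1/24 + 1/24 = 1/12
P(Y=1 | obs) = 1/24 / 1/12 = 1/2
P(Y=2 | obs) = 1/24 / 1/12 = 1/2

P(Y=1) = 1/2, P(Y=2) = 1/2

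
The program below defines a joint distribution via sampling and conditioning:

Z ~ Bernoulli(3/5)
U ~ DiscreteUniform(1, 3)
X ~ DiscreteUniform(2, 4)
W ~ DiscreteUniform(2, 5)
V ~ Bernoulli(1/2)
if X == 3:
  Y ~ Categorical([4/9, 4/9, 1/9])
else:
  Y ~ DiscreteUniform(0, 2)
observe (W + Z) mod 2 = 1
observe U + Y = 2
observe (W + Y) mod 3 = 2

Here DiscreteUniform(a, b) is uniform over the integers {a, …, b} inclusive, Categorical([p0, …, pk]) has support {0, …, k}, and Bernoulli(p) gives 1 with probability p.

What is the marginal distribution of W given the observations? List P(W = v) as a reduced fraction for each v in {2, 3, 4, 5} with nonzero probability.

Enumerate traces; 18 have nonzero weight after conditioning:
  (Z=0, U=2, X=2, W=5, V=0, Y=0) weight 1/540
  (Z=0, U=2, X=2, W=5, V=1, Y=0) weight 1/540
  (Z=0, U=2, X=3, W=5, V=0, Y=0) weight 1/405
  (Z=0, U=2, X=3, W=5, V=1, Y=0) weight 1/405
  (Z=0, U=2, X=4, W=5, V=0, Y=0) weight 1/540
  (Z=0, U=2, X=4, W=5, V=1, Y=0) weight 1/540
  (Z=1, U=1, X=2, W=4, V=0, Y=1) weight 1/360
  (Z=1, U=1, X=2, W=4, V=1, Y=1) weight 1/360
  (Z=1, U=2, X=2, W=2, V=0, Y=0) weight 1/360
  … 9 more
Group by W:
  weight(W=2) = 1/54
  weight(W=4) = 1/54
  weight(W=5) = 1/81
Total weight = 1/54 + 1/54 + 1/81 = 4/81
P(W=2 | obs) = 1/54 / 4/81 = 3/8
P(W=4 | obs) = 1/54 / 4/81 = 3/8
P(W=5 | obs) = 1/81 / 4/81 = 1/4

P(W=2) = 3/8, P(W=4) = 3/8, P(W=5) = 1/4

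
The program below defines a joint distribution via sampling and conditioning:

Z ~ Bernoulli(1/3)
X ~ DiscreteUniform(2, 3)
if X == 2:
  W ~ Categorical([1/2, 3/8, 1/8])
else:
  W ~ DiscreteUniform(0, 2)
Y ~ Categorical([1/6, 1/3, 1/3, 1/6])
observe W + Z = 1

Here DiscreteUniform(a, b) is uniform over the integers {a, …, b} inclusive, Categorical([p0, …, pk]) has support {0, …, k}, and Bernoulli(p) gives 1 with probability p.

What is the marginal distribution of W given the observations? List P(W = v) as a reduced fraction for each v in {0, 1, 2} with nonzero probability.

P(W=0) = 10/27, P(W=1) = 17/27

Enumerate traces; 16 have nonzero weight after conditioning:
  (Z=0, X=2, W=1, Y=0) weight 1/48
  (Z=0, X=2, W=1, Y=1) weight 1/24
  (Z=0, X=2, W=1, Y=2) weight 1/24
  (Z=0, X=2, W=1, Y=3) weight 1/48
  (Z=0, X=3, W=1, Y=0) weight 1/54
  (Z=0, X=3, W=1, Y=1) weight 1/27
  (Z=0, X=3, W=1, Y=2) weight 1/27
  (Z=0, X=3, W=1, Y=3) weight 1/54
  (Z=1, X=2, W=0, Y=0) weight 1/72
  … 7 more
Group by W:
  weight(W=0) = 5/36
  weight(W=1) = 17/72
Total weight = 5/36 + 17/72 = 3/8
P(W=0 | obs) = 5/36 / 3/8 = 10/27
P(W=1 | obs) = 17/72 / 3/8 = 17/27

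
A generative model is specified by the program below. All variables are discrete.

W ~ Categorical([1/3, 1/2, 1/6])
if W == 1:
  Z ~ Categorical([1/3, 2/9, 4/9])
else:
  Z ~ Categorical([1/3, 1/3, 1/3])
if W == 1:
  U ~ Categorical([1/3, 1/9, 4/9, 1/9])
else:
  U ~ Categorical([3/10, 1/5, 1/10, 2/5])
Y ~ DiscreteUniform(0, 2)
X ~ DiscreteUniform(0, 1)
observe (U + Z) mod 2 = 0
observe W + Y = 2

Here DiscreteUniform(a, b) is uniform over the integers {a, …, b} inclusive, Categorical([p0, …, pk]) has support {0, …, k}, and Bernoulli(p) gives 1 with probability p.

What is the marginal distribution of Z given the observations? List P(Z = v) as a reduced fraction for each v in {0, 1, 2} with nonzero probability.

P(Z=0) = 159/454, P(Z=1) = 101/454, P(Z=2) = 97/227

Enumerate traces; 36 have nonzero weight after conditioning:
  (W=0, Z=0, U=0, Y=2, X=0) weight 1/180
  (W=0, Z=0, U=0, Y=2, X=1) weight 1/180
  (W=0, Z=0, U=2, Y=2, X=0) weight 1/540
  (W=0, Z=0, U=2, Y=2, X=1) weight 1/540
  (W=0, Z=1, U=1, Y=2, X=0) weight 1/270
  (W=0, Z=1, U=1, Y=2, X=1) weight 1/270
  (W=0, Z=1, U=3, Y=2, X=0) weight 1/135
  (W=0, Z=1, U=3, Y=2, X=1) weight 1/135
  (W=0, Z=2, U=0, Y=2, X=0) weight 1/180
  … 27 more
Group by Z:
  weight(Z=0) = 53/810
  weight(Z=1) = 101/2430
  weight(Z=2) = 97/1215
Total weight = 53/810 + 101/2430 + 97/1215 = 227/1215
P(Z=0 | obs) = 53/810 / 227/1215 = 159/454
P(Z=1 | obs) = 101/2430 / 227/1215 = 101/454
P(Z=2 | obs) = 97/1215 / 227/1215 = 97/227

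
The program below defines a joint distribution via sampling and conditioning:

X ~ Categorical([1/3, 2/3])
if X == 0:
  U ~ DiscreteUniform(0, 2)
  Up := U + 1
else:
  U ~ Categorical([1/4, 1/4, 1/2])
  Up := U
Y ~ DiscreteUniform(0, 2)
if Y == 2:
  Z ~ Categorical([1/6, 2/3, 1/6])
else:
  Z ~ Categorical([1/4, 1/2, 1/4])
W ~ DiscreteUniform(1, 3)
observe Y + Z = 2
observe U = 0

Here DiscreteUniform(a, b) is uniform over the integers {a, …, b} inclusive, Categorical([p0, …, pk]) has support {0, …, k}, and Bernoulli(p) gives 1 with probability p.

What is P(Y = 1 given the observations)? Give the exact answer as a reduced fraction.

P(Y = 1 | obs) = 6/11

Enumerate traces; 18 have nonzero weight after conditioning:
  (X=0, U=0, Y=0, Z=2, W=1) weight 1/324
  (X=0, U=0, Y=0, Z=2, W=2) weight 1/324
  (X=0, U=0, Y=0, Z=2, W=3) weight 1/324
  (X=0, U=0, Y=1, Z=1, W=1) weight 1/162
  (X=0, U=0, Y=1, Z=1, W=2) weight 1/162
  (X=0, U=0, Y=1, Z=1, W=3) weight 1/162
  (X=0, U=0, Y=2, Z=0, W=1) weight 1/486
  (X=0, U=0, Y=2, Z=0, W=2) weight 1/486
  … 10 more
Group by Y:
  weight(Y=0) = 5/216
  weight(Y=1) = 5/108
  weight(Y=2) = 5/324
Total weight = 5/216 + 5/108 + 5/324 = 55/648
P(Y=0 | obs) = 5/216 / 55/648 = 3/11
P(Y=1 | obs) = 5/108 / 55/648 = 6/11
P(Y=2 | obs) = 5/324 / 55/648 = 2/11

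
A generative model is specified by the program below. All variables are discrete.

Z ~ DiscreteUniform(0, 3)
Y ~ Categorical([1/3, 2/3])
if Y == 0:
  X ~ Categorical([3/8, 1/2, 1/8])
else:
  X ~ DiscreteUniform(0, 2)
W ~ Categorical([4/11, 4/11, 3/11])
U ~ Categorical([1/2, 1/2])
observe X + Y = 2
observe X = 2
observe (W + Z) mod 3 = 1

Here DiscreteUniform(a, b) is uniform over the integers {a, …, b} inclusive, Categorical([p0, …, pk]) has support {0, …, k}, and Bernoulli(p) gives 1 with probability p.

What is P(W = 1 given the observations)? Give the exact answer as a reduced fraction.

P(W = 1 | obs) = 8/15

Enumerate traces; 8 have nonzero weight after conditioning:
  (Z=0, Y=0, X=2, W=1, U=0) weight 1/528
  (Z=0, Y=0, X=2, W=1, U=1) weight 1/528
  (Z=1, Y=0, X=2, W=0, U=0) weight 1/528
  (Z=1, Y=0, X=2, W=0, U=1) weight 1/528
  (Z=2, Y=0, X=2, W=2, U=0) weight 1/704
  (Z=2, Y=0, X=2, W=2, U=1) weight 1/704
  (Z=3, Y=0, X=2, W=1, U=0) weight 1/528
  (Z=3, Y=0, X=2, W=1, U=1) weight 1/528
Group by W:
  weight(W=0) = 1/264
  weight(W=1) = 1/132
  weight(W=2) = 1/352
Total weight = 1/264 + 1/132 + 1/352 = 5/352
P(W=0 | obs) = 1/264 / 5/352 = 4/15
P(W=1 | obs) = 1/132 / 5/352 = 8/15
P(W=2 | obs) = 1/352 / 5/352 = 1/5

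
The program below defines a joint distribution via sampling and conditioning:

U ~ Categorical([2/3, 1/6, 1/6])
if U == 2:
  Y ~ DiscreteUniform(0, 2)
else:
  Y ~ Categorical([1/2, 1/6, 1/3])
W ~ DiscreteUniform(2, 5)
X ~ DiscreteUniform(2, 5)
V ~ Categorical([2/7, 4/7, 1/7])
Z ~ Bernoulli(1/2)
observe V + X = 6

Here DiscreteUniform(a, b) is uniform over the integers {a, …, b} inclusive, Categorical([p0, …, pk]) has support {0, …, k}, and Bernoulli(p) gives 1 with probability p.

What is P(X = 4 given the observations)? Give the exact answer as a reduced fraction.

Enumerate traces; 144 have nonzero weight after conditioning:
  (U=0, Y=0, W=2, X=4, V=2, Z=0) weight 1/672
  (U=0, Y=0, W=2, X=4, V=2, Z=1) weight 1/672
  (U=0, Y=0, W=2, X=5, V=1, Z=0) weight 1/168
  (U=0, Y=0, W=2, X=5, V=1, Z=1) weight 1/168
  (U=0, Y=0, W=3, X=4, V=2, Z=0) weight 1/672
  (U=0, Y=0, W=3, X=4, V=2, Z=1) weight 1/672
  (U=0, Y=0, W=3, X=5, V=1, Z=0) weight 1/168
  (U=0, Y=0, W=3, X=5, V=1, Z=1) weight 1/168
  … 136 more
Group by X:
  weight(X=4) = 1/28
  weight(X=5) = 1/7
Total weight = 1/28 + 1/7 = 5/28
P(X=4 | obs) = 1/28 / 5/28 = 1/5
P(X=5 | obs) = 1/7 / 5/28 = 4/5

P(X = 4 | obs) = 1/5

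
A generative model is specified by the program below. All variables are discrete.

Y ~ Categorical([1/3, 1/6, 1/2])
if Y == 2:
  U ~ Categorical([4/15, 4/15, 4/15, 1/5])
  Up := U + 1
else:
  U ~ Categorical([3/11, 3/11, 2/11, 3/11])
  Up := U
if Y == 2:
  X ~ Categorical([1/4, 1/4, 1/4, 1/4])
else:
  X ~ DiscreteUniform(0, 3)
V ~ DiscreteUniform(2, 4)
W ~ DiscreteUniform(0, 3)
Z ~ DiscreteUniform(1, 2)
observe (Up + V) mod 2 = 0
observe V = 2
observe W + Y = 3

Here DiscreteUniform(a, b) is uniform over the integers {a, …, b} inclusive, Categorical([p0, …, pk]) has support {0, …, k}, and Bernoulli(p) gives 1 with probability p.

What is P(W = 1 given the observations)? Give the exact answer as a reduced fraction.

Enumerate traces; 48 have nonzero weight after conditioning:
  (Y=0, U=0, X=0, V=2, W=3, Z=1) weight 1/1056
  (Y=0, U=0, X=0, V=2, W=3, Z=2) weight 1/1056
  (Y=0, U=0, X=1, V=2, W=3, Z=1) weight 1/1056
  (Y=0, U=0, X=1, V=2, W=3, Z=2) weight 1/1056
  (Y=0, U=0, X=2, V=2, W=3, Z=1) weight 1/1056
  (Y=0, U=0, X=2, V=2, W=3, Z=2) weight 1/1056
  (Y=0, U=0, X=3, V=2, W=3, Z=1) weight 1/1056
  (Y=0, U=0, X=3, V=2, W=3, Z=2) weight 1/1056
  (Y=1, U=0, X=0, V=2, W=2, Z=1) weight 1/2112
  (Y=2, U=1, X=0, V=2, W=1, Z=1) weight 1/720
  … 38 more
Group by W:
  weight(W=1) = 7/360
  weight(W=2) = 5/792
  weight(W=3) = 5/396
Total weight = 7/360 + 5/792 + 5/396 = 19/495
P(W=1 | obs) = 7/360 / 19/495 = 77/152
P(W=2 | obs) = 5/792 / 19/495 = 25/152
P(W=3 | obs) = 5/396 / 19/495 = 25/76

P(W = 1 | obs) = 77/152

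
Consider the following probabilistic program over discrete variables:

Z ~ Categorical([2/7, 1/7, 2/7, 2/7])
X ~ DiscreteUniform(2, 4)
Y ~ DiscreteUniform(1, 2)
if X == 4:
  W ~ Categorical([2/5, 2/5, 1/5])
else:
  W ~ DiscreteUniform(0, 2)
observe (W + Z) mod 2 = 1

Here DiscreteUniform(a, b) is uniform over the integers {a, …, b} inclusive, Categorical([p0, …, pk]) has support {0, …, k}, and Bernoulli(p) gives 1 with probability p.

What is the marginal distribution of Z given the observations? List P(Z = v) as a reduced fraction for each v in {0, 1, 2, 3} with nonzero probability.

Enumerate traces; 36 have nonzero weight after conditioning:
  (Z=0, X=2, Y=1, W=1) weight 1/63
  (Z=0, X=2, Y=2, W=1) weight 1/63
  (Z=0, X=3, Y=1, W=1) weight 1/63
  (Z=0, X=3, Y=2, W=1) weight 1/63
  (Z=0, X=4, Y=1, W=1) weight 2/105
  (Z=0, X=4, Y=2, W=1) weight 2/105
  (Z=1, X=2, Y=1, W=0) weight 1/126
  (Z=1, X=2, Y=1, W=2) weight 1/126
  (Z=2, X=2, Y=1, W=1) weight 1/63
  (Z=3, X=2, Y=1, W=0) weight 1/63
  … 26 more
Group by Z:
  weight(Z=0) = 32/315
  weight(Z=1) = 29/315
  weight(Z=2) = 32/315
  weight(Z=3) = 58/315
Total weight = 32/315 + 29/315 + 32/315 + 58/315 = 151/315
P(Z=0 | obs) = 32/315 / 151/315 = 32/151
P(Z=1 | obs) = 29/315 / 151/315 = 29/151
P(Z=2 | obs) = 32/315 / 151/315 = 32/151
P(Z=3 | obs) = 58/315 / 151/315 = 58/151

P(Z=0) = 32/151, P(Z=1) = 29/151, P(Z=2) = 32/151, P(Z=3) = 58/151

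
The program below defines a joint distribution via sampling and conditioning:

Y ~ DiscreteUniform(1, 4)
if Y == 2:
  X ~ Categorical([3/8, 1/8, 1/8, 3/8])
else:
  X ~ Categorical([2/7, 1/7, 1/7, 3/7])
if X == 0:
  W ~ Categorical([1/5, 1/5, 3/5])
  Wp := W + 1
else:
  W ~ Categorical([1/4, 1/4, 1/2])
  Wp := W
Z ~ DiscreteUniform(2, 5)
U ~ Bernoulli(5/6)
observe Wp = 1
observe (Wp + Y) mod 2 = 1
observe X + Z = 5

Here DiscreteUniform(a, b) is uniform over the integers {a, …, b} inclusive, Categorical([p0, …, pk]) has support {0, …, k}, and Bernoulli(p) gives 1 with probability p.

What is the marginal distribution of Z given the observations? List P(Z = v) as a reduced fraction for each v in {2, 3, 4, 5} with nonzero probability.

Enumerate traces; 16 have nonzero weight after conditioning:
  (Y=2, X=0, W=0, Z=5, U=0) weight 1/1280
  (Y=2, X=0, W=0, Z=5, U=1) weight 1/256
  (Y=2, X=1, W=1, Z=4, U=0) weight 1/3072
  (Y=2, X=1, W=1, Z=4, U=1) weight 5/3072
  (Y=2, X=2, W=1, Z=3, U=0) weight 1/3072
  (Y=2, X=2, W=1, Z=3, U=1) weight 5/3072
  (Y=2, X=3, W=1, Z=2, U=0) weight 1/1024
  (Y=2, X=3, W=1, Z=2, U=1) weight 5/1024
  … 8 more
Group by Z:
  weight(Z=2) = 45/3584
  weight(Z=3) = 15/3584
  weight(Z=4) = 15/3584
  weight(Z=5) = 37/4480
Total weight = 45/3584 + 15/3584 + 15/3584 + 37/4480 = 523/17920
P(Z=2 | obs) = 45/3584 / 523/17920 = 225/523
P(Z=3 | obs) = 15/3584 / 523/17920 = 75/523
P(Z=4 | obs) = 15/3584 / 523/17920 = 75/523
P(Z=5 | obs) = 37/4480 / 523/17920 = 148/523

P(Z=2) = 225/523, P(Z=3) = 75/523, P(Z=4) = 75/523, P(Z=5) = 148/523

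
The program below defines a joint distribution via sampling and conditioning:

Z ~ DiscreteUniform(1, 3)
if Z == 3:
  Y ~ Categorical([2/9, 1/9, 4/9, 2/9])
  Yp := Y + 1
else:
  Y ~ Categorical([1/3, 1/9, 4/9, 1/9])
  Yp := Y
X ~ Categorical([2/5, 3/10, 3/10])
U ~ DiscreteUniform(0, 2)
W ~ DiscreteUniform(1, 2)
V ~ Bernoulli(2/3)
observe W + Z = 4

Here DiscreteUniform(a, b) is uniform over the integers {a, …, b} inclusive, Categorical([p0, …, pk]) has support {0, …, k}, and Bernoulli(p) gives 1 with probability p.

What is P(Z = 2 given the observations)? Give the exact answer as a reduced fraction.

Enumerate traces; 144 have nonzero weight after conditioning:
  (Z=2, Y=0, X=0, U=0, W=2, V=0) weight 1/405
  (Z=2, Y=0, X=0, U=0, W=2, V=1) weight 2/405
  (Z=2, Y=0, X=0, U=1, W=2, V=0) weight 1/405
  (Z=2, Y=0, X=0, U=1, W=2, V=1) weight 2/405
  (Z=2, Y=0, X=0, U=2, W=2, V=0) weight 1/405
  (Z=2, Y=0, X=0, U=2, W=2, V=1) weight 2/405
  (Z=2, Y=0, X=1, U=0, W=2, V=0) weight 1/540
  (Z=2, Y=0, X=1, U=0, W=2, V=1) weight 1/270
  (Z=3, Y=0, X=0, U=0, W=1, V=0) weight 2/1215
  … 135 more
Group by Z:
  weight(Z=2) = 1/6
  weight(Z=3) = 1/6
Total weight = 1/6 + 1/6 = 1/3
P(Z=2 | obs) = 1/6 / 1/3 = 1/2
P(Z=3 | obs) = 1/6 / 1/3 = 1/2

P(Z = 2 | obs) = 1/2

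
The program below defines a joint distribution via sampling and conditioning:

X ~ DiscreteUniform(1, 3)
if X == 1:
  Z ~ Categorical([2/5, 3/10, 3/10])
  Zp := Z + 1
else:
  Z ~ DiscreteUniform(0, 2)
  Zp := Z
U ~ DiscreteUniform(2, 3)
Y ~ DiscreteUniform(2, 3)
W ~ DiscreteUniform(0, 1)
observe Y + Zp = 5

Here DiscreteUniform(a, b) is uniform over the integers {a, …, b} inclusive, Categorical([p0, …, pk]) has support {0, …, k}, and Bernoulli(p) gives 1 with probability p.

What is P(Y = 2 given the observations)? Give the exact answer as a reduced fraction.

P(Y = 2 | obs) = 9/38

Enumerate traces; 16 have nonzero weight after conditioning:
  (X=1, Z=1, U=2, Y=3, W=0) weight 1/80
  (X=1, Z=1, U=2, Y=3, W=1) weight 1/80
  (X=1, Z=1, U=3, Y=3, W=0) weight 1/80
  (X=1, Z=1, U=3, Y=3, W=1) weight 1/80
  (X=1, Z=2, U=2, Y=2, W=0) weight 1/80
  (X=1, Z=2, U=2, Y=2, W=1) weight 1/80
  (X=1, Z=2, U=3, Y=2, W=0) weight 1/80
  (X=1, Z=2, U=3, Y=2, W=1) weight 1/80
  … 8 more
Group by Y:
  weight(Y=2) = 1/20
  weight(Y=3) = 29/180
Total weight = 1/20 + 29/180 = 19/90
P(Y=2 | obs) = 1/20 / 19/90 = 9/38
P(Y=3 | obs) = 29/180 / 19/90 = 29/38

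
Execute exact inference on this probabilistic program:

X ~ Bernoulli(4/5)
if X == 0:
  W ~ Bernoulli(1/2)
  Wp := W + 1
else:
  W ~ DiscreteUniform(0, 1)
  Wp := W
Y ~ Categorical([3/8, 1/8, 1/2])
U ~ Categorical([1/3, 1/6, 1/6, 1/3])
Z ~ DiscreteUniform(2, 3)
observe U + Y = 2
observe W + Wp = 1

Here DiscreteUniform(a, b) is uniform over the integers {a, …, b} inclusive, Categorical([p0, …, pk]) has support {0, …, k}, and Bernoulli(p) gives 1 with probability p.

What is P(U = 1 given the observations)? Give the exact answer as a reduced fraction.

Enumerate traces; 6 have nonzero weight after conditioning:
  (X=0, W=0, Y=0, U=2, Z=2) weight 1/320
  (X=0, W=0, Y=0, U=2, Z=3) weight 1/320
  (X=0, W=0, Y=1, U=1, Z=2) weight 1/960
  (X=0, W=0, Y=1, U=1, Z=3) weight 1/960
  (X=0, W=0, Y=2, U=0, Z=2) weight 1/120
  (X=0, W=0, Y=2, U=0, Z=3) weight 1/120
Group by U:
  weight(U=0) = 1/60
  weight(U=1) = 1/480
  weight(U=2) = 1/160
Total weight = 1/60 + 1/480 + 1/160 = 1/40
P(U=0 | obs) = 1/60 / 1/40 = 2/3
P(U=1 | obs) = 1/480 / 1/40 = 1/12
P(U=2 | obs) = 1/160 / 1/40 = 1/4

P(U = 1 | obs) = 1/12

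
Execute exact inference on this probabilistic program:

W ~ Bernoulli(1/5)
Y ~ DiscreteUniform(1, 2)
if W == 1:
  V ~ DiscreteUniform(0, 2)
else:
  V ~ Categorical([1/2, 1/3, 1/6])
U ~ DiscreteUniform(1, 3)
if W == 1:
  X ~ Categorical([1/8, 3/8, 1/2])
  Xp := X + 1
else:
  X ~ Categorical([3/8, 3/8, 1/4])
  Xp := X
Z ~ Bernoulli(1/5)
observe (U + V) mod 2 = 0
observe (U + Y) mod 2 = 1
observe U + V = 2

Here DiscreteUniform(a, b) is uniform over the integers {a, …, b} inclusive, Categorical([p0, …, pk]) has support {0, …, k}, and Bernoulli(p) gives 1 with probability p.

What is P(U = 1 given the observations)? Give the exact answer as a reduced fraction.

Enumerate traces; 24 have nonzero weight after conditioning:
  (W=0, Y=1, V=0, U=2, X=0, Z=0) weight 1/50
  (W=0, Y=1, V=0, U=2, X=0, Z=1) weight 1/200
  (W=0, Y=1, V=0, U=2, X=1, Z=0) weight 1/50
  (W=0, Y=1, V=0, U=2, X=1, Z=1) weight 1/200
  (W=0, Y=1, V=0, U=2, X=2, Z=0) weight 1/75
  (W=0, Y=1, V=0, U=2, X=2, Z=1) weight 1/300
  (W=0, Y=2, V=1, U=1, X=0, Z=0) weight 1/75
  (W=0, Y=2, V=1, U=1, X=0, Z=1) weight 1/300
  … 16 more
Group by U:
  weight(U=1) = 1/18
  weight(U=2) = 7/90
Total weight = 1/18 + 7/90 = 2/15
P(U=1 | obs) = 1/18 / 2/15 = 5/12
P(U=2 | obs) = 7/90 / 2/15 = 7/12

P(U = 1 | obs) = 5/12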